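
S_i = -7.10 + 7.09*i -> [-7.1, -0.01, 7.08, 14.17, 21.26]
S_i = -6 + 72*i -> [-6, 66, 138, 210, 282]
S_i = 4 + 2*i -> [4, 6, 8, 10, 12]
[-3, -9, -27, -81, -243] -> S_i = -3*3^i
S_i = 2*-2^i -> [2, -4, 8, -16, 32]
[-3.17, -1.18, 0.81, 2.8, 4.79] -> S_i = -3.17 + 1.99*i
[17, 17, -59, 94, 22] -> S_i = Random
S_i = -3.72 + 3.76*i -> [-3.72, 0.04, 3.8, 7.56, 11.32]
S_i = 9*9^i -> [9, 81, 729, 6561, 59049]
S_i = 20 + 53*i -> [20, 73, 126, 179, 232]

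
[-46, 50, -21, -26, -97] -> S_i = Random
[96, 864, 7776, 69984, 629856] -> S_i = 96*9^i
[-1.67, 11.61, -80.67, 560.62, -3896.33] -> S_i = -1.67*(-6.95)^i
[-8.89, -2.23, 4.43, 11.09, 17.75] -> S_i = -8.89 + 6.66*i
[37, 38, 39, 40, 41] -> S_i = 37 + 1*i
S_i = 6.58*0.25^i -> [6.58, 1.64, 0.41, 0.1, 0.03]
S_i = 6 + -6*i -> [6, 0, -6, -12, -18]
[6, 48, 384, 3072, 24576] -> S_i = 6*8^i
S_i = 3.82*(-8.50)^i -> [3.82, -32.47, 276.0, -2345.96, 19940.64]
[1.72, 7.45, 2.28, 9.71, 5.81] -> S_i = Random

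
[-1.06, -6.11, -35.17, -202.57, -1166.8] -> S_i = -1.06*5.76^i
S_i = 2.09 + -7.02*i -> [2.09, -4.93, -11.95, -18.97, -25.99]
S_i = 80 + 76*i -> [80, 156, 232, 308, 384]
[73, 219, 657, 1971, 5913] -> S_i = 73*3^i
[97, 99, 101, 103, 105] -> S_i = 97 + 2*i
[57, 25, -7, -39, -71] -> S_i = 57 + -32*i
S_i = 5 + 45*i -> [5, 50, 95, 140, 185]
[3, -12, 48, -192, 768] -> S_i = 3*-4^i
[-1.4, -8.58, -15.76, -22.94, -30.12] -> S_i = -1.40 + -7.18*i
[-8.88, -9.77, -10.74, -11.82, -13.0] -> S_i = -8.88*1.10^i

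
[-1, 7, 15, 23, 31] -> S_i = -1 + 8*i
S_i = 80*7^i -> [80, 560, 3920, 27440, 192080]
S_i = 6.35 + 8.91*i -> [6.35, 15.26, 24.17, 33.08, 41.99]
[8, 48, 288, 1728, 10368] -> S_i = 8*6^i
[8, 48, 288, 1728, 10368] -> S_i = 8*6^i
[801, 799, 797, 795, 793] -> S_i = 801 + -2*i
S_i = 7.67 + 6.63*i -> [7.67, 14.3, 20.93, 27.56, 34.19]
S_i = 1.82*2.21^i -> [1.82, 4.02, 8.89, 19.64, 43.42]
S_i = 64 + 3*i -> [64, 67, 70, 73, 76]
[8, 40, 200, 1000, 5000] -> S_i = 8*5^i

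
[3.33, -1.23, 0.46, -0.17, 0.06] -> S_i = 3.33*(-0.37)^i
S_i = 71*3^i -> [71, 213, 639, 1917, 5751]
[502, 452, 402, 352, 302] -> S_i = 502 + -50*i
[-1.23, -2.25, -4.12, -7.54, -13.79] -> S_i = -1.23*1.83^i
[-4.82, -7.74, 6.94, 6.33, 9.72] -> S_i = Random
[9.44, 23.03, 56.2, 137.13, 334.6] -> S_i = 9.44*2.44^i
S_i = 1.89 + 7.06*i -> [1.89, 8.95, 16.01, 23.07, 30.13]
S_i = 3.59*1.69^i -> [3.59, 6.07, 10.25, 17.33, 29.28]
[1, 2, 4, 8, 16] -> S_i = 1*2^i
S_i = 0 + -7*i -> [0, -7, -14, -21, -28]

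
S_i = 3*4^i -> [3, 12, 48, 192, 768]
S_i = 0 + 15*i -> [0, 15, 30, 45, 60]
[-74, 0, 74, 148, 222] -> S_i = -74 + 74*i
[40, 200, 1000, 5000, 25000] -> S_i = 40*5^i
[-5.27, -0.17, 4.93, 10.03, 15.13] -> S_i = -5.27 + 5.10*i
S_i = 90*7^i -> [90, 630, 4410, 30870, 216090]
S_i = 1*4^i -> [1, 4, 16, 64, 256]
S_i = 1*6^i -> [1, 6, 36, 216, 1296]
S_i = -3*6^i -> [-3, -18, -108, -648, -3888]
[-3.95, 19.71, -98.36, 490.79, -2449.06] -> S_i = -3.95*(-4.99)^i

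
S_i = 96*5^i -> [96, 480, 2400, 12000, 60000]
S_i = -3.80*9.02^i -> [-3.8, -34.28, -309.17, -2788.71, -25154.16]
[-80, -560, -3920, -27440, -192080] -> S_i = -80*7^i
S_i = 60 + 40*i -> [60, 100, 140, 180, 220]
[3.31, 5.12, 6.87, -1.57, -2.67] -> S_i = Random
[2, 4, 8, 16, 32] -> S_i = 2*2^i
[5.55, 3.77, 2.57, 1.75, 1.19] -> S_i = 5.55*0.68^i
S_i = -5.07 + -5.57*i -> [-5.07, -10.64, -16.21, -21.78, -27.35]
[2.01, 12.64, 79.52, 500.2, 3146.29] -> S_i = 2.01*6.29^i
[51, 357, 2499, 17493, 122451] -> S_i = 51*7^i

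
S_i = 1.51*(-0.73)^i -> [1.51, -1.1, 0.8, -0.59, 0.43]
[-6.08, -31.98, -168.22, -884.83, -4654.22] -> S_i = -6.08*5.26^i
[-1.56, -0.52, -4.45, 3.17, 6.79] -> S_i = Random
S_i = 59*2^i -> [59, 118, 236, 472, 944]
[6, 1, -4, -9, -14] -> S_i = 6 + -5*i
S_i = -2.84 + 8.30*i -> [-2.84, 5.46, 13.76, 22.06, 30.36]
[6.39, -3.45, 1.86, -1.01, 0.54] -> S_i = 6.39*(-0.54)^i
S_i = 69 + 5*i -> [69, 74, 79, 84, 89]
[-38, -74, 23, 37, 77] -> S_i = Random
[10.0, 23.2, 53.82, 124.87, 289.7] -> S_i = 10.00*2.32^i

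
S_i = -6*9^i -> [-6, -54, -486, -4374, -39366]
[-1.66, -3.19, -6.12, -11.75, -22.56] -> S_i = -1.66*1.92^i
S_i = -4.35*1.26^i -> [-4.35, -5.48, -6.91, -8.7, -10.96]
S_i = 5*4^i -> [5, 20, 80, 320, 1280]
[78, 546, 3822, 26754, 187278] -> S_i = 78*7^i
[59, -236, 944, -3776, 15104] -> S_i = 59*-4^i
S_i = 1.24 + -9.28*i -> [1.24, -8.04, -17.32, -26.6, -35.88]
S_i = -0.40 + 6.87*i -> [-0.4, 6.47, 13.34, 20.21, 27.08]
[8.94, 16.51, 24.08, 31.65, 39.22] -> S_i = 8.94 + 7.57*i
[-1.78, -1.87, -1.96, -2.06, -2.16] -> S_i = -1.78*1.05^i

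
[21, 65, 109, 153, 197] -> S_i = 21 + 44*i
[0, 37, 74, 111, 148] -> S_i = 0 + 37*i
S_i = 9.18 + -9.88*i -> [9.18, -0.7, -10.58, -20.46, -30.34]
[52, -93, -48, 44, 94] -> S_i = Random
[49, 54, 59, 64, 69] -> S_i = 49 + 5*i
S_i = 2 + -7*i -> [2, -5, -12, -19, -26]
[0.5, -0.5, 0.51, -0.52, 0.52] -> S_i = 0.50*(-1.01)^i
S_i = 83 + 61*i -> [83, 144, 205, 266, 327]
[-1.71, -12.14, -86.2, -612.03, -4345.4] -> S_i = -1.71*7.10^i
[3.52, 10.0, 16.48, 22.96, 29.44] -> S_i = 3.52 + 6.48*i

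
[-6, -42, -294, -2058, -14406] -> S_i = -6*7^i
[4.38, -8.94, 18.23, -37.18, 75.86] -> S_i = 4.38*(-2.04)^i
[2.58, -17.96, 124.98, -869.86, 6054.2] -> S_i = 2.58*(-6.96)^i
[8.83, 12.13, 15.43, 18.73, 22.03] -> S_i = 8.83 + 3.30*i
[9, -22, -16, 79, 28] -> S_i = Random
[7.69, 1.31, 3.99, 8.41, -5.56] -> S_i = Random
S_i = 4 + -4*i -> [4, 0, -4, -8, -12]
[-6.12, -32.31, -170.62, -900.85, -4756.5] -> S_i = -6.12*5.28^i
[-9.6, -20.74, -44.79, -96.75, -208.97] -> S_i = -9.60*2.16^i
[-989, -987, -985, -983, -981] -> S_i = -989 + 2*i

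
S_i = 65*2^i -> [65, 130, 260, 520, 1040]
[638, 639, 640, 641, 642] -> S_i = 638 + 1*i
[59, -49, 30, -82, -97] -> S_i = Random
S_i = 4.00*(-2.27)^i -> [4.0, -9.08, 20.61, -46.79, 106.21]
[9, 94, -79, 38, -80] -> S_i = Random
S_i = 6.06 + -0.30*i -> [6.06, 5.76, 5.46, 5.16, 4.86]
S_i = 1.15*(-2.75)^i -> [1.15, -3.16, 8.7, -23.92, 65.77]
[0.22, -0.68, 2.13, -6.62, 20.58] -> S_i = 0.22*(-3.11)^i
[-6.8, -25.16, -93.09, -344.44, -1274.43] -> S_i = -6.80*3.70^i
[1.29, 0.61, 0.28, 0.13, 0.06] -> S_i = 1.29*0.47^i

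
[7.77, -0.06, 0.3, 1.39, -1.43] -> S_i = Random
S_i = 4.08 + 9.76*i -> [4.08, 13.84, 23.6, 33.36, 43.12]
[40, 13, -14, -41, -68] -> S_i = 40 + -27*i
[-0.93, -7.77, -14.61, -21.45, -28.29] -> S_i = -0.93 + -6.84*i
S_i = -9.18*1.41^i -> [-9.18, -12.94, -18.25, -25.73, -36.28]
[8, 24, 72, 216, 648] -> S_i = 8*3^i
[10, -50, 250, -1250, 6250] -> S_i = 10*-5^i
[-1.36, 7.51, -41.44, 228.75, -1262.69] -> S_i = -1.36*(-5.52)^i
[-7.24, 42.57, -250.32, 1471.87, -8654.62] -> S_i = -7.24*(-5.88)^i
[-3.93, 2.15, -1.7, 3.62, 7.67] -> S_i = Random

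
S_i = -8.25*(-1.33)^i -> [-8.25, 10.97, -14.59, 19.41, -25.81]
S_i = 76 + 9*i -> [76, 85, 94, 103, 112]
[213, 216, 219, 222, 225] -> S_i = 213 + 3*i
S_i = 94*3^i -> [94, 282, 846, 2538, 7614]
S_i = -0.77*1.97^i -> [-0.77, -1.52, -2.99, -5.89, -11.6]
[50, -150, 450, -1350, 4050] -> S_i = 50*-3^i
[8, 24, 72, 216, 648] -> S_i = 8*3^i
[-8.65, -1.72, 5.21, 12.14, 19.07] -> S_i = -8.65 + 6.93*i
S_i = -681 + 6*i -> [-681, -675, -669, -663, -657]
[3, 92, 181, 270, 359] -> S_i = 3 + 89*i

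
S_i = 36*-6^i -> [36, -216, 1296, -7776, 46656]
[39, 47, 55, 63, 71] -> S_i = 39 + 8*i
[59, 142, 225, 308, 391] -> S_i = 59 + 83*i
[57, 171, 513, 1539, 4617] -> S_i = 57*3^i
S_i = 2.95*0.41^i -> [2.95, 1.21, 0.5, 0.2, 0.08]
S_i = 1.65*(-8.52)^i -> [1.65, -14.06, 119.77, -1020.48, 8694.45]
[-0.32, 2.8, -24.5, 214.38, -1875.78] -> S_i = -0.32*(-8.75)^i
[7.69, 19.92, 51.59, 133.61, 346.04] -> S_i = 7.69*2.59^i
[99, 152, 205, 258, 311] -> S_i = 99 + 53*i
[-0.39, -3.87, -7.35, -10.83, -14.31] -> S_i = -0.39 + -3.48*i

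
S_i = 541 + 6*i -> [541, 547, 553, 559, 565]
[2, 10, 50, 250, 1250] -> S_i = 2*5^i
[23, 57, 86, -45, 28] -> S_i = Random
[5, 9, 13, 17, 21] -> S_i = 5 + 4*i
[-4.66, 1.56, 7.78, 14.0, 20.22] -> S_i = -4.66 + 6.22*i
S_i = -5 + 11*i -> [-5, 6, 17, 28, 39]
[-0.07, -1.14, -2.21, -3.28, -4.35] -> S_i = -0.07 + -1.07*i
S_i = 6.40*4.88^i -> [6.4, 31.23, 152.41, 743.77, 3629.6]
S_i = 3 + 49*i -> [3, 52, 101, 150, 199]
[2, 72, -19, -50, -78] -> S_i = Random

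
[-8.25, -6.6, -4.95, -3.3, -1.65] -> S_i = -8.25 + 1.65*i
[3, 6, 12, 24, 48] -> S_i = 3*2^i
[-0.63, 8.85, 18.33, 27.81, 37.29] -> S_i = -0.63 + 9.48*i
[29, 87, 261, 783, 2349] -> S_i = 29*3^i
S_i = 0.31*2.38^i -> [0.31, 0.74, 1.76, 4.18, 9.95]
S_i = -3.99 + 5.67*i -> [-3.99, 1.68, 7.35, 13.02, 18.69]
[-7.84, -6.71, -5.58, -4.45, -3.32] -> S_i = -7.84 + 1.13*i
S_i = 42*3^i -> [42, 126, 378, 1134, 3402]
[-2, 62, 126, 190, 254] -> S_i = -2 + 64*i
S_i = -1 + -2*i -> [-1, -3, -5, -7, -9]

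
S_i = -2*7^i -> [-2, -14, -98, -686, -4802]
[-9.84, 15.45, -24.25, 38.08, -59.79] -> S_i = -9.84*(-1.57)^i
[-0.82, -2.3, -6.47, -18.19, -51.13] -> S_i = -0.82*2.81^i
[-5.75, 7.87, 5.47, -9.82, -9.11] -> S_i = Random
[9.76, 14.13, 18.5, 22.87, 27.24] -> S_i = 9.76 + 4.37*i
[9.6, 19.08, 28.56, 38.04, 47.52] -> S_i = 9.60 + 9.48*i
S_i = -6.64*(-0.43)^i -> [-6.64, 2.86, -1.23, 0.53, -0.23]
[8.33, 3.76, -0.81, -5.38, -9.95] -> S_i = 8.33 + -4.57*i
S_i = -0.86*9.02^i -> [-0.86, -7.76, -69.97, -631.13, -5692.78]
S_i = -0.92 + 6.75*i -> [-0.92, 5.83, 12.58, 19.33, 26.08]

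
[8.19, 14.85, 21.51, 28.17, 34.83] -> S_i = 8.19 + 6.66*i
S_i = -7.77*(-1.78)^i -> [-7.77, 13.83, -24.62, 43.82, -78.0]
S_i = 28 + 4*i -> [28, 32, 36, 40, 44]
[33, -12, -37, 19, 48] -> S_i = Random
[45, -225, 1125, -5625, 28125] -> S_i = 45*-5^i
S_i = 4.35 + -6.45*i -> [4.35, -2.1, -8.55, -15.0, -21.45]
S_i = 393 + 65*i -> [393, 458, 523, 588, 653]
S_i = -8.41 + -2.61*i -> [-8.41, -11.02, -13.63, -16.24, -18.85]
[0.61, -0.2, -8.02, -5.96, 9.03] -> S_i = Random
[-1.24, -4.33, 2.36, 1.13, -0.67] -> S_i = Random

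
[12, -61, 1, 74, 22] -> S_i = Random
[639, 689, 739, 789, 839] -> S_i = 639 + 50*i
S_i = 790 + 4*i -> [790, 794, 798, 802, 806]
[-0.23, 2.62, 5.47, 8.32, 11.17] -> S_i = -0.23 + 2.85*i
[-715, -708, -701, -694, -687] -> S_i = -715 + 7*i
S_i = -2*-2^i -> [-2, 4, -8, 16, -32]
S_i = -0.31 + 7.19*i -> [-0.31, 6.88, 14.07, 21.26, 28.45]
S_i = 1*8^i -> [1, 8, 64, 512, 4096]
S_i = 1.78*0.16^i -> [1.78, 0.28, 0.05, 0.01, 0.0]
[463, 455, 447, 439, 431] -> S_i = 463 + -8*i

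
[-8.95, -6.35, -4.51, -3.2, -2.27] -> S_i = -8.95*0.71^i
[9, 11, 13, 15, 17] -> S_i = 9 + 2*i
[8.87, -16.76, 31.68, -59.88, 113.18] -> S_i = 8.87*(-1.89)^i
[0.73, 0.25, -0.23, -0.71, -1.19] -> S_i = 0.73 + -0.48*i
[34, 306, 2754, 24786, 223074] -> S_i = 34*9^i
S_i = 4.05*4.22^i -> [4.05, 17.09, 72.12, 304.36, 1284.41]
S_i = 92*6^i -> [92, 552, 3312, 19872, 119232]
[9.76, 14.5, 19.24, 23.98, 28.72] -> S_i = 9.76 + 4.74*i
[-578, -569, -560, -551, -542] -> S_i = -578 + 9*i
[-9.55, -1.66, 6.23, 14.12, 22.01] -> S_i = -9.55 + 7.89*i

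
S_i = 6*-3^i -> [6, -18, 54, -162, 486]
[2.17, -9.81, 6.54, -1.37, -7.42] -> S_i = Random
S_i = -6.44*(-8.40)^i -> [-6.44, 54.1, -454.41, 3817.01, -32062.92]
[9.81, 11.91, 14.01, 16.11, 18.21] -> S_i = 9.81 + 2.10*i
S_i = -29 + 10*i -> [-29, -19, -9, 1, 11]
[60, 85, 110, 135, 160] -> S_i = 60 + 25*i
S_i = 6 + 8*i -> [6, 14, 22, 30, 38]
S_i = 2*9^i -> [2, 18, 162, 1458, 13122]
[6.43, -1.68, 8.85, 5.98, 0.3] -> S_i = Random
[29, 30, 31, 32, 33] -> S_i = 29 + 1*i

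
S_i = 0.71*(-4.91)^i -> [0.71, -3.49, 17.12, -84.04, 412.65]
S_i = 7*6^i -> [7, 42, 252, 1512, 9072]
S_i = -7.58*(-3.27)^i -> [-7.58, 24.79, -81.05, 265.04, -866.68]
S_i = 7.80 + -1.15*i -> [7.8, 6.65, 5.5, 4.35, 3.2]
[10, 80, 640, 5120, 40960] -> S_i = 10*8^i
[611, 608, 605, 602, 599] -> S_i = 611 + -3*i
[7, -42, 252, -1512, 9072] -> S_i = 7*-6^i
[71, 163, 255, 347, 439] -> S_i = 71 + 92*i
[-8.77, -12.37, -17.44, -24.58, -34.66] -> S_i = -8.77*1.41^i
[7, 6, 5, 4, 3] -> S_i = 7 + -1*i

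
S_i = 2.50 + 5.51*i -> [2.5, 8.01, 13.52, 19.03, 24.54]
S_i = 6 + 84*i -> [6, 90, 174, 258, 342]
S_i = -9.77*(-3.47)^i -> [-9.77, 33.9, -117.64, 408.21, -1416.49]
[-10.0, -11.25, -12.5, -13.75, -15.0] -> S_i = -10.00 + -1.25*i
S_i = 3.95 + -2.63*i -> [3.95, 1.32, -1.31, -3.94, -6.57]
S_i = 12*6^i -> [12, 72, 432, 2592, 15552]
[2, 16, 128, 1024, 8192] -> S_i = 2*8^i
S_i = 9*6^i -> [9, 54, 324, 1944, 11664]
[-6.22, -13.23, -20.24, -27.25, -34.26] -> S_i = -6.22 + -7.01*i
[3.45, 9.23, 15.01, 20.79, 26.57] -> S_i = 3.45 + 5.78*i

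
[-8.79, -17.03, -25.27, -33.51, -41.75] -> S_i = -8.79 + -8.24*i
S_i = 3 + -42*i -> [3, -39, -81, -123, -165]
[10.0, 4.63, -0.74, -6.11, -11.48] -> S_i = 10.00 + -5.37*i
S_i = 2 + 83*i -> [2, 85, 168, 251, 334]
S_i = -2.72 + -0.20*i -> [-2.72, -2.92, -3.12, -3.32, -3.52]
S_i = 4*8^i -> [4, 32, 256, 2048, 16384]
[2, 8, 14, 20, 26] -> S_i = 2 + 6*i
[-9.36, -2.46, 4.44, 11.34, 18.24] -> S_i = -9.36 + 6.90*i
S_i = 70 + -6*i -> [70, 64, 58, 52, 46]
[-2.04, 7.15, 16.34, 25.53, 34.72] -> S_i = -2.04 + 9.19*i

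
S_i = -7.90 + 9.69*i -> [-7.9, 1.79, 11.48, 21.17, 30.86]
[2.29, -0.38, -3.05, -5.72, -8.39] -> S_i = 2.29 + -2.67*i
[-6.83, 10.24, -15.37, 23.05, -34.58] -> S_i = -6.83*(-1.50)^i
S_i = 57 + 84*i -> [57, 141, 225, 309, 393]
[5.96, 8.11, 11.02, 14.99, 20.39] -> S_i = 5.96*1.36^i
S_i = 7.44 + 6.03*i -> [7.44, 13.47, 19.5, 25.53, 31.56]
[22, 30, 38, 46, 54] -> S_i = 22 + 8*i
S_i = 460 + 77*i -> [460, 537, 614, 691, 768]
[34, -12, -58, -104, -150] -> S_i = 34 + -46*i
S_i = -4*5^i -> [-4, -20, -100, -500, -2500]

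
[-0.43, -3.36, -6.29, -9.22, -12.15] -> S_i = -0.43 + -2.93*i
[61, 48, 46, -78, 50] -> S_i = Random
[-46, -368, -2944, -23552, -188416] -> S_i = -46*8^i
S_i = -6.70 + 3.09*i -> [-6.7, -3.61, -0.52, 2.57, 5.66]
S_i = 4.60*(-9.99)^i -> [4.6, -45.95, 459.08, -4586.21, 45816.28]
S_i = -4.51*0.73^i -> [-4.51, -3.29, -2.4, -1.75, -1.28]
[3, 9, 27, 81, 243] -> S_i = 3*3^i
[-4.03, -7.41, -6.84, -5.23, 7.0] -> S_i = Random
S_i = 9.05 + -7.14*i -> [9.05, 1.91, -5.23, -12.37, -19.51]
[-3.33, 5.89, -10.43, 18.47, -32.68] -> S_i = -3.33*(-1.77)^i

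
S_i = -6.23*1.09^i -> [-6.23, -6.79, -7.4, -8.07, -8.79]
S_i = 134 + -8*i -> [134, 126, 118, 110, 102]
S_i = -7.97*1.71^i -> [-7.97, -13.63, -23.31, -39.85, -68.15]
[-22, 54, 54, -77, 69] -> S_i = Random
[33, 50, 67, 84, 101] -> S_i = 33 + 17*i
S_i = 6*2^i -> [6, 12, 24, 48, 96]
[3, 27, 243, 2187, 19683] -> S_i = 3*9^i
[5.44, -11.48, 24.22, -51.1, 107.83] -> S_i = 5.44*(-2.11)^i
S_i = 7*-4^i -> [7, -28, 112, -448, 1792]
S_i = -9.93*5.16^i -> [-9.93, -51.24, -264.39, -1364.26, -7039.6]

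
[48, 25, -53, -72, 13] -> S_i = Random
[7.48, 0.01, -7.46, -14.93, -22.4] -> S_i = 7.48 + -7.47*i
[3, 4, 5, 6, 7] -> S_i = 3 + 1*i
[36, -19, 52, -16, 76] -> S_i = Random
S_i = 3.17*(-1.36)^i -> [3.17, -4.31, 5.86, -7.97, 10.84]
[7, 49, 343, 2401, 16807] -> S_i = 7*7^i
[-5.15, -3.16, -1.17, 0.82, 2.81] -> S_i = -5.15 + 1.99*i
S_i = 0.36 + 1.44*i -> [0.36, 1.8, 3.24, 4.68, 6.12]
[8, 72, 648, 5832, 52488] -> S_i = 8*9^i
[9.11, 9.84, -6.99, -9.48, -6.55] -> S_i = Random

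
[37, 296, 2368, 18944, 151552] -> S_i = 37*8^i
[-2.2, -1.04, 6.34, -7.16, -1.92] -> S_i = Random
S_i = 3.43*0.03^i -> [3.43, 0.1, 0.0, 0.0, 0.0]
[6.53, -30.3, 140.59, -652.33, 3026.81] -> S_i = 6.53*(-4.64)^i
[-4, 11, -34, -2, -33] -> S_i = Random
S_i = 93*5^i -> [93, 465, 2325, 11625, 58125]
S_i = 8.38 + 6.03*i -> [8.38, 14.41, 20.44, 26.47, 32.5]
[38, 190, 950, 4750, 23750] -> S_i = 38*5^i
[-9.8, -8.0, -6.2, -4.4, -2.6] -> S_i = -9.80 + 1.80*i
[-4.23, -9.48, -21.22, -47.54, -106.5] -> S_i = -4.23*2.24^i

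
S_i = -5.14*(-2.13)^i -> [-5.14, 10.95, -23.32, 49.67, -105.8]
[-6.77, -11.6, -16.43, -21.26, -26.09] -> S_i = -6.77 + -4.83*i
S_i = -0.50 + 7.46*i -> [-0.5, 6.96, 14.42, 21.88, 29.34]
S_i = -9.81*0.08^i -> [-9.81, -0.78, -0.06, -0.01, -0.0]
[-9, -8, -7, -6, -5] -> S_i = -9 + 1*i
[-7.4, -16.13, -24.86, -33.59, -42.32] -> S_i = -7.40 + -8.73*i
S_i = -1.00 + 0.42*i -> [-1.0, -0.58, -0.16, 0.26, 0.68]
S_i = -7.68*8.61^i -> [-7.68, -66.12, -569.33, -4901.97, -42205.96]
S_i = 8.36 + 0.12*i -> [8.36, 8.48, 8.6, 8.72, 8.84]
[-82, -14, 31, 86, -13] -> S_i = Random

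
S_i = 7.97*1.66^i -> [7.97, 13.23, 21.96, 36.46, 60.52]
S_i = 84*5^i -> [84, 420, 2100, 10500, 52500]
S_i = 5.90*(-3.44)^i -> [5.9, -20.3, 69.82, -240.17, 826.2]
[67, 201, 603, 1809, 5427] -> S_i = 67*3^i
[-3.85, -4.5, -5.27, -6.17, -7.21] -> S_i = -3.85*1.17^i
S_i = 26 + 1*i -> [26, 27, 28, 29, 30]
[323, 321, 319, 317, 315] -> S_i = 323 + -2*i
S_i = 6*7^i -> [6, 42, 294, 2058, 14406]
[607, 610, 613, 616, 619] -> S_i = 607 + 3*i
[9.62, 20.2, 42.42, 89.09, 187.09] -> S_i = 9.62*2.10^i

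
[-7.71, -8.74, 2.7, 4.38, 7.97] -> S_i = Random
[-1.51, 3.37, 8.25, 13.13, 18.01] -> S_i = -1.51 + 4.88*i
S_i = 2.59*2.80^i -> [2.59, 7.25, 20.31, 56.86, 159.2]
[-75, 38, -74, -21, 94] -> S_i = Random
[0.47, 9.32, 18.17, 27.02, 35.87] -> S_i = 0.47 + 8.85*i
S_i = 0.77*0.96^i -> [0.77, 0.74, 0.71, 0.68, 0.65]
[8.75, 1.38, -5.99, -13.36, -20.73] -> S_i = 8.75 + -7.37*i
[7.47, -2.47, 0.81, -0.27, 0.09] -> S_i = 7.47*(-0.33)^i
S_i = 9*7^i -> [9, 63, 441, 3087, 21609]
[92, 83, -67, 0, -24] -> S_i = Random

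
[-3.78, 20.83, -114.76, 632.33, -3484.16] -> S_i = -3.78*(-5.51)^i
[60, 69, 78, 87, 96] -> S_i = 60 + 9*i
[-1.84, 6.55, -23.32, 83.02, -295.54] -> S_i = -1.84*(-3.56)^i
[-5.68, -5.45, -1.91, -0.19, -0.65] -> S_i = Random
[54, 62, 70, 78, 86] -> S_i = 54 + 8*i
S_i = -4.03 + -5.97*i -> [-4.03, -10.0, -15.97, -21.94, -27.91]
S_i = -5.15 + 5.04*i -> [-5.15, -0.11, 4.93, 9.97, 15.01]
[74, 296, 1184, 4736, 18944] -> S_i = 74*4^i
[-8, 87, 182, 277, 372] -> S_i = -8 + 95*i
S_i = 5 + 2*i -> [5, 7, 9, 11, 13]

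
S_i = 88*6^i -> [88, 528, 3168, 19008, 114048]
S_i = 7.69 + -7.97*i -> [7.69, -0.28, -8.25, -16.22, -24.19]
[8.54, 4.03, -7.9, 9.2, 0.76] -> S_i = Random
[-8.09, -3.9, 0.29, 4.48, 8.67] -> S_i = -8.09 + 4.19*i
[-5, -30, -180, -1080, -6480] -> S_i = -5*6^i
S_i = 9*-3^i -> [9, -27, 81, -243, 729]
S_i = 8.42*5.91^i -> [8.42, 49.76, 294.09, 1738.1, 10272.17]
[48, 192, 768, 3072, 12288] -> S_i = 48*4^i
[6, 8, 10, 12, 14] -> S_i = 6 + 2*i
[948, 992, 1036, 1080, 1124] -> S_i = 948 + 44*i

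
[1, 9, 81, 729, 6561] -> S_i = 1*9^i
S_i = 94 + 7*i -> [94, 101, 108, 115, 122]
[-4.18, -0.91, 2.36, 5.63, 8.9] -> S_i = -4.18 + 3.27*i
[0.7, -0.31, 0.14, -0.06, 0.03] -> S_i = 0.70*(-0.44)^i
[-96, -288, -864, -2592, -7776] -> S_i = -96*3^i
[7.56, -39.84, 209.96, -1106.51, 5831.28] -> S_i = 7.56*(-5.27)^i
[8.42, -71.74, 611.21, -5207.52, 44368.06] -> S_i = 8.42*(-8.52)^i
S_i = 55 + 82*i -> [55, 137, 219, 301, 383]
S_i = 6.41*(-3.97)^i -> [6.41, -25.45, 101.03, -401.08, 1592.28]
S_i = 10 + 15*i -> [10, 25, 40, 55, 70]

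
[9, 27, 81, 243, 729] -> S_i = 9*3^i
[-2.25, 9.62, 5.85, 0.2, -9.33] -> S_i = Random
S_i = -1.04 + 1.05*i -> [-1.04, 0.01, 1.06, 2.11, 3.16]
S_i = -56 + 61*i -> [-56, 5, 66, 127, 188]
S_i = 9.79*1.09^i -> [9.79, 10.67, 11.63, 12.68, 13.82]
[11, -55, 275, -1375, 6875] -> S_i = 11*-5^i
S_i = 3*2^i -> [3, 6, 12, 24, 48]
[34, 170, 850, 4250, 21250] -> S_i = 34*5^i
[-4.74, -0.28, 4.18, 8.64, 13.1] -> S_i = -4.74 + 4.46*i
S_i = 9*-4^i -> [9, -36, 144, -576, 2304]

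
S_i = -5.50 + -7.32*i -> [-5.5, -12.82, -20.14, -27.46, -34.78]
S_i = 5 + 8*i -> [5, 13, 21, 29, 37]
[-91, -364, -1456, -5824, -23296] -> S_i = -91*4^i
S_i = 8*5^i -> [8, 40, 200, 1000, 5000]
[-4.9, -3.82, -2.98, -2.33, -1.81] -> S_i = -4.90*0.78^i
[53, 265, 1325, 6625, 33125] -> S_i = 53*5^i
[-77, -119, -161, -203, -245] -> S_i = -77 + -42*i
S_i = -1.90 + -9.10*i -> [-1.9, -11.0, -20.1, -29.2, -38.3]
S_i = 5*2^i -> [5, 10, 20, 40, 80]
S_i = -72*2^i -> [-72, -144, -288, -576, -1152]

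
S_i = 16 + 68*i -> [16, 84, 152, 220, 288]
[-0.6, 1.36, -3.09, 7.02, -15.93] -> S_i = -0.60*(-2.27)^i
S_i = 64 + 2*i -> [64, 66, 68, 70, 72]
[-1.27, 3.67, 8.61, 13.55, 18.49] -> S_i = -1.27 + 4.94*i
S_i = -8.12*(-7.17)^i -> [-8.12, 58.22, -417.44, 2993.05, -21460.14]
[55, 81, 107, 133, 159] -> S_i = 55 + 26*i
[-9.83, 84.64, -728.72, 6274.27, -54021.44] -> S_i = -9.83*(-8.61)^i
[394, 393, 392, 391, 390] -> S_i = 394 + -1*i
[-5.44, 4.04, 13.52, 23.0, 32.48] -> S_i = -5.44 + 9.48*i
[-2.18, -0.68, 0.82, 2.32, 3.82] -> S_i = -2.18 + 1.50*i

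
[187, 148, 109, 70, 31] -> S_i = 187 + -39*i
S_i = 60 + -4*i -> [60, 56, 52, 48, 44]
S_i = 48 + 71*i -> [48, 119, 190, 261, 332]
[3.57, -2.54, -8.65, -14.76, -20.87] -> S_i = 3.57 + -6.11*i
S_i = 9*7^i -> [9, 63, 441, 3087, 21609]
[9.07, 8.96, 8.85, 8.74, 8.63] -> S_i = 9.07 + -0.11*i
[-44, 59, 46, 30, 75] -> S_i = Random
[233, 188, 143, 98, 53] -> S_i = 233 + -45*i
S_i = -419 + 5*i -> [-419, -414, -409, -404, -399]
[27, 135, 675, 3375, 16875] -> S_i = 27*5^i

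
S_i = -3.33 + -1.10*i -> [-3.33, -4.43, -5.53, -6.63, -7.73]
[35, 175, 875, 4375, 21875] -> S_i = 35*5^i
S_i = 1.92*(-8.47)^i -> [1.92, -16.26, 137.74, -1166.68, 9881.77]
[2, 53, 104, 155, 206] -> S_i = 2 + 51*i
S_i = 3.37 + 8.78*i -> [3.37, 12.15, 20.93, 29.71, 38.49]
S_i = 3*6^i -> [3, 18, 108, 648, 3888]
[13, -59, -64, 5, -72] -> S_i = Random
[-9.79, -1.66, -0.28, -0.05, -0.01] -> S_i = -9.79*0.17^i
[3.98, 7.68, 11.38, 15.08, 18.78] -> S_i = 3.98 + 3.70*i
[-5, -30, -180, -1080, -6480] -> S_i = -5*6^i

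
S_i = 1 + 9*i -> [1, 10, 19, 28, 37]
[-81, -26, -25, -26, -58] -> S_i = Random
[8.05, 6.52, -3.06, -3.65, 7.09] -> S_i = Random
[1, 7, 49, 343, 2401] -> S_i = 1*7^i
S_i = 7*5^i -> [7, 35, 175, 875, 4375]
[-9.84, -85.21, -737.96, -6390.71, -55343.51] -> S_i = -9.84*8.66^i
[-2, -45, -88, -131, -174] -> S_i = -2 + -43*i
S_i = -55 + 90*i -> [-55, 35, 125, 215, 305]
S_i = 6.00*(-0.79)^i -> [6.0, -4.74, 3.74, -2.96, 2.34]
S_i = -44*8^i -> [-44, -352, -2816, -22528, -180224]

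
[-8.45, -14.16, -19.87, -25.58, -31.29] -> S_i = -8.45 + -5.71*i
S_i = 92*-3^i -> [92, -276, 828, -2484, 7452]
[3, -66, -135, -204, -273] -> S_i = 3 + -69*i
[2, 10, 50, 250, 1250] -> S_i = 2*5^i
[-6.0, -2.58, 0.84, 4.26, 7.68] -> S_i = -6.00 + 3.42*i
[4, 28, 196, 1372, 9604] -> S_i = 4*7^i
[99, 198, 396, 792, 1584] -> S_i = 99*2^i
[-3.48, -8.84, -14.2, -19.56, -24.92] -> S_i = -3.48 + -5.36*i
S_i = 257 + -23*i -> [257, 234, 211, 188, 165]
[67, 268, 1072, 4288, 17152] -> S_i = 67*4^i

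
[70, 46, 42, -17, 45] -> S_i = Random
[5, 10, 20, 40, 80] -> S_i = 5*2^i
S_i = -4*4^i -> [-4, -16, -64, -256, -1024]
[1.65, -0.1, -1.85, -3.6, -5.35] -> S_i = 1.65 + -1.75*i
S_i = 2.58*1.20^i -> [2.58, 3.1, 3.72, 4.46, 5.35]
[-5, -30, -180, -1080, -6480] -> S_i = -5*6^i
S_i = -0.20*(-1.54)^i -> [-0.2, 0.31, -0.47, 0.73, -1.12]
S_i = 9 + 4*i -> [9, 13, 17, 21, 25]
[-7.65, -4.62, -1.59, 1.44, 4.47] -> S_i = -7.65 + 3.03*i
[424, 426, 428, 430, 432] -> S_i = 424 + 2*i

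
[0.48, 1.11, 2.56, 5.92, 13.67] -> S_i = 0.48*2.31^i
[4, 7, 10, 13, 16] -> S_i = 4 + 3*i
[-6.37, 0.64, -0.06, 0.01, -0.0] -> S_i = -6.37*(-0.10)^i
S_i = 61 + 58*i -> [61, 119, 177, 235, 293]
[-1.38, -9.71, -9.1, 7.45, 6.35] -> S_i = Random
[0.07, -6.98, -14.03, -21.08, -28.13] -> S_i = 0.07 + -7.05*i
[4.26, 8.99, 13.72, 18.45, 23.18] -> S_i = 4.26 + 4.73*i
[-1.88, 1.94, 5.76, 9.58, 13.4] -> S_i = -1.88 + 3.82*i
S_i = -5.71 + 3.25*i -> [-5.71, -2.46, 0.79, 4.04, 7.29]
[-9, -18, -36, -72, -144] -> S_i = -9*2^i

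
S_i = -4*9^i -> [-4, -36, -324, -2916, -26244]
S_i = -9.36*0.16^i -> [-9.36, -1.5, -0.24, -0.04, -0.01]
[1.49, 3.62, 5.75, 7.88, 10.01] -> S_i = 1.49 + 2.13*i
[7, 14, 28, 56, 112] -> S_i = 7*2^i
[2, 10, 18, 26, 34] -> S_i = 2 + 8*i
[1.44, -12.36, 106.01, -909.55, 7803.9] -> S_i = 1.44*(-8.58)^i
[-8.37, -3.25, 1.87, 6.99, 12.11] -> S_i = -8.37 + 5.12*i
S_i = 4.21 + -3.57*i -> [4.21, 0.64, -2.93, -6.5, -10.07]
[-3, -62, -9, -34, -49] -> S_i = Random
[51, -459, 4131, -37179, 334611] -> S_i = 51*-9^i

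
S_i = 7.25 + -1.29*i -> [7.25, 5.96, 4.67, 3.38, 2.09]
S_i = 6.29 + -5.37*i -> [6.29, 0.92, -4.45, -9.82, -15.19]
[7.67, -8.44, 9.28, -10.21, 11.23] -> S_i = 7.67*(-1.10)^i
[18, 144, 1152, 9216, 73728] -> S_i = 18*8^i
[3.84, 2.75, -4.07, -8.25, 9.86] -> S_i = Random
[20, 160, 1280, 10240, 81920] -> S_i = 20*8^i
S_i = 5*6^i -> [5, 30, 180, 1080, 6480]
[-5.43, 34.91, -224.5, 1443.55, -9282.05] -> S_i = -5.43*(-6.43)^i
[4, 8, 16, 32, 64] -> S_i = 4*2^i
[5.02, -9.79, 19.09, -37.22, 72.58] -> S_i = 5.02*(-1.95)^i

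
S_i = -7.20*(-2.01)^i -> [-7.2, 14.47, -29.09, 58.47, -117.52]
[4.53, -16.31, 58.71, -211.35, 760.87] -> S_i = 4.53*(-3.60)^i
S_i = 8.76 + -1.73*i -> [8.76, 7.03, 5.3, 3.57, 1.84]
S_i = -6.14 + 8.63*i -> [-6.14, 2.49, 11.12, 19.75, 28.38]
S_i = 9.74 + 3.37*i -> [9.74, 13.11, 16.48, 19.85, 23.22]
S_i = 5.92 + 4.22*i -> [5.92, 10.14, 14.36, 18.58, 22.8]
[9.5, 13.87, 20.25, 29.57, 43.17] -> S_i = 9.50*1.46^i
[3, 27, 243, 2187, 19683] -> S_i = 3*9^i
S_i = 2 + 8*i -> [2, 10, 18, 26, 34]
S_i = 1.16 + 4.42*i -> [1.16, 5.58, 10.0, 14.42, 18.84]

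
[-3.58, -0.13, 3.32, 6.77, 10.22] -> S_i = -3.58 + 3.45*i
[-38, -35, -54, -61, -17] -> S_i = Random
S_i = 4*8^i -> [4, 32, 256, 2048, 16384]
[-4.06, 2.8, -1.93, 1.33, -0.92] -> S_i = -4.06*(-0.69)^i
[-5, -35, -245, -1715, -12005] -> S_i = -5*7^i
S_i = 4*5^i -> [4, 20, 100, 500, 2500]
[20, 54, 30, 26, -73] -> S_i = Random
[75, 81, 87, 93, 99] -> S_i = 75 + 6*i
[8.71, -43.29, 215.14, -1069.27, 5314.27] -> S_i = 8.71*(-4.97)^i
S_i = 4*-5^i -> [4, -20, 100, -500, 2500]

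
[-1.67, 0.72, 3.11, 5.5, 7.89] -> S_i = -1.67 + 2.39*i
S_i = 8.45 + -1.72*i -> [8.45, 6.73, 5.01, 3.29, 1.57]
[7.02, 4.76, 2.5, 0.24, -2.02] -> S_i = 7.02 + -2.26*i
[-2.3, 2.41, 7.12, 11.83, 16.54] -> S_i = -2.30 + 4.71*i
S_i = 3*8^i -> [3, 24, 192, 1536, 12288]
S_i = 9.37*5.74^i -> [9.37, 53.78, 308.72, 1772.05, 10171.55]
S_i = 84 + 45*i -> [84, 129, 174, 219, 264]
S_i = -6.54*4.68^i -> [-6.54, -30.61, -143.24, -670.37, -3137.34]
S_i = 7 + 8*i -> [7, 15, 23, 31, 39]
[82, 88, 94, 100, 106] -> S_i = 82 + 6*i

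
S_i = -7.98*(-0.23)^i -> [-7.98, 1.84, -0.42, 0.1, -0.02]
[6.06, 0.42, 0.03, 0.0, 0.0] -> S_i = 6.06*0.07^i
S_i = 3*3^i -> [3, 9, 27, 81, 243]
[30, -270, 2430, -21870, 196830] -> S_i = 30*-9^i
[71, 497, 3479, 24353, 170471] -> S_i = 71*7^i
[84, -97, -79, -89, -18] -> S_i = Random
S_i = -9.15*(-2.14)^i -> [-9.15, 19.58, -41.9, 89.67, -191.9]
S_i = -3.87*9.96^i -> [-3.87, -38.55, -383.91, -3823.75, -38084.51]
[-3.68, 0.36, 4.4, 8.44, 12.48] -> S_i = -3.68 + 4.04*i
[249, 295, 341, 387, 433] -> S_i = 249 + 46*i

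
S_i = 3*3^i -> [3, 9, 27, 81, 243]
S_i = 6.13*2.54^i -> [6.13, 15.57, 39.55, 100.45, 255.15]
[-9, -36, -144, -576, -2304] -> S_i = -9*4^i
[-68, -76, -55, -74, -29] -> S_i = Random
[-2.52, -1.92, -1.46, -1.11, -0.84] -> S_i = -2.52*0.76^i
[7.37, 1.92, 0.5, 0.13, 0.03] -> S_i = 7.37*0.26^i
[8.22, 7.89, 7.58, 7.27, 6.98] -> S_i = 8.22*0.96^i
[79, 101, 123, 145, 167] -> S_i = 79 + 22*i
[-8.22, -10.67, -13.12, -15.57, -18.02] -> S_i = -8.22 + -2.45*i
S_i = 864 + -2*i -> [864, 862, 860, 858, 856]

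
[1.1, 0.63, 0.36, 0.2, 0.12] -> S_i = 1.10*0.57^i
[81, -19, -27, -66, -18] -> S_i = Random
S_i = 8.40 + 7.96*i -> [8.4, 16.36, 24.32, 32.28, 40.24]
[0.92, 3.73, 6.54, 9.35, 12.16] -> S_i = 0.92 + 2.81*i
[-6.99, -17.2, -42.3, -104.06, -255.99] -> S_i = -6.99*2.46^i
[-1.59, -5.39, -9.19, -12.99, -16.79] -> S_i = -1.59 + -3.80*i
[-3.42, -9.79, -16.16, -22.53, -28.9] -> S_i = -3.42 + -6.37*i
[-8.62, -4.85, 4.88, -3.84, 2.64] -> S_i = Random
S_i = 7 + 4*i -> [7, 11, 15, 19, 23]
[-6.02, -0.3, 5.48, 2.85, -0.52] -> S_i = Random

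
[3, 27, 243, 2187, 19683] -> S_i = 3*9^i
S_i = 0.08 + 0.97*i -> [0.08, 1.05, 2.02, 2.99, 3.96]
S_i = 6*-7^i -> [6, -42, 294, -2058, 14406]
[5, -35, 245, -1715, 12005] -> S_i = 5*-7^i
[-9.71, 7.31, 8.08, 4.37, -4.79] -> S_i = Random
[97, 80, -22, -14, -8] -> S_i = Random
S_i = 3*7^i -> [3, 21, 147, 1029, 7203]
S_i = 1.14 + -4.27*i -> [1.14, -3.13, -7.4, -11.67, -15.94]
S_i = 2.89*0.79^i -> [2.89, 2.28, 1.8, 1.42, 1.13]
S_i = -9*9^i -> [-9, -81, -729, -6561, -59049]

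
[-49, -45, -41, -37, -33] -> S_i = -49 + 4*i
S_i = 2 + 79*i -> [2, 81, 160, 239, 318]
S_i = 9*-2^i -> [9, -18, 36, -72, 144]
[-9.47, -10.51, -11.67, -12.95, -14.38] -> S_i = -9.47*1.11^i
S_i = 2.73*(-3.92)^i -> [2.73, -10.7, 41.95, -164.45, 644.62]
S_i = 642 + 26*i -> [642, 668, 694, 720, 746]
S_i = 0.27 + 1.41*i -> [0.27, 1.68, 3.09, 4.5, 5.91]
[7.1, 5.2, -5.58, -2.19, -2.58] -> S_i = Random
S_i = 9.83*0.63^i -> [9.83, 6.19, 3.9, 2.46, 1.55]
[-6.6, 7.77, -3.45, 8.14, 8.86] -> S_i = Random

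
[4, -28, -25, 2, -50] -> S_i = Random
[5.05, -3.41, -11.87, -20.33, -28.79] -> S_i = 5.05 + -8.46*i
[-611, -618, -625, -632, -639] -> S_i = -611 + -7*i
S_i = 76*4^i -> [76, 304, 1216, 4864, 19456]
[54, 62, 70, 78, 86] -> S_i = 54 + 8*i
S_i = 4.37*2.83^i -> [4.37, 12.37, 35.0, 99.05, 280.3]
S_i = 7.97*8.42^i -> [7.97, 67.11, 565.04, 4757.67, 40059.61]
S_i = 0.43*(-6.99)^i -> [0.43, -3.01, 21.01, -146.86, 1026.54]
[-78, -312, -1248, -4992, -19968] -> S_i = -78*4^i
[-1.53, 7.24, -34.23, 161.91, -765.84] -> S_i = -1.53*(-4.73)^i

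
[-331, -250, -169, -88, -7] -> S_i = -331 + 81*i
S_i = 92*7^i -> [92, 644, 4508, 31556, 220892]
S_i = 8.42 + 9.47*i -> [8.42, 17.89, 27.36, 36.83, 46.3]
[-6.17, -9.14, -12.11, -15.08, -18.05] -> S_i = -6.17 + -2.97*i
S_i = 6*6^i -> [6, 36, 216, 1296, 7776]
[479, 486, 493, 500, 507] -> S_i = 479 + 7*i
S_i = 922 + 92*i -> [922, 1014, 1106, 1198, 1290]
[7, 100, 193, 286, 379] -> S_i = 7 + 93*i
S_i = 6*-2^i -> [6, -12, 24, -48, 96]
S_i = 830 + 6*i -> [830, 836, 842, 848, 854]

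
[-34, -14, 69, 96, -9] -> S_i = Random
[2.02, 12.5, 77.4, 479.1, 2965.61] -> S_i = 2.02*6.19^i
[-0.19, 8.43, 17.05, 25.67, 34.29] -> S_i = -0.19 + 8.62*i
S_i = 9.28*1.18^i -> [9.28, 10.95, 12.92, 15.25, 17.99]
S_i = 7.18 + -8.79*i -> [7.18, -1.61, -10.4, -19.19, -27.98]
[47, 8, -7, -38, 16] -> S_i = Random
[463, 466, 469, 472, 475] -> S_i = 463 + 3*i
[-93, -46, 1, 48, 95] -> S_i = -93 + 47*i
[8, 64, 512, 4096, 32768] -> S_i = 8*8^i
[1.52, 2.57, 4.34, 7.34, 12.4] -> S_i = 1.52*1.69^i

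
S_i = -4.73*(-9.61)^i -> [-4.73, 45.46, -436.83, 4197.89, -40341.75]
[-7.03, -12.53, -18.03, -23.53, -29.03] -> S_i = -7.03 + -5.50*i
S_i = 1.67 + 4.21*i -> [1.67, 5.88, 10.09, 14.3, 18.51]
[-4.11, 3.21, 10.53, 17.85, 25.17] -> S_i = -4.11 + 7.32*i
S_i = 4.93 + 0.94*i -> [4.93, 5.87, 6.81, 7.75, 8.69]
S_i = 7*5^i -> [7, 35, 175, 875, 4375]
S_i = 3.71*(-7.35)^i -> [3.71, -27.27, 200.42, -1473.11, 10827.38]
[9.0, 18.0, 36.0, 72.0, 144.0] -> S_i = 9.00*2.00^i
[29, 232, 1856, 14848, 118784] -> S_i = 29*8^i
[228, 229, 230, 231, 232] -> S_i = 228 + 1*i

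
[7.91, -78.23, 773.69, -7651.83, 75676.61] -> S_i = 7.91*(-9.89)^i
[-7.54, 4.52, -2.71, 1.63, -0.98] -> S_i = -7.54*(-0.60)^i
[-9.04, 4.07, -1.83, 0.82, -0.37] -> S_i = -9.04*(-0.45)^i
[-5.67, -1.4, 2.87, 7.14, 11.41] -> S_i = -5.67 + 4.27*i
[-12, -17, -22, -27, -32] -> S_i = -12 + -5*i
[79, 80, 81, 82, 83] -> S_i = 79 + 1*i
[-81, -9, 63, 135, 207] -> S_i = -81 + 72*i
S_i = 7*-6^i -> [7, -42, 252, -1512, 9072]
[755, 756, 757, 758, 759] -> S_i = 755 + 1*i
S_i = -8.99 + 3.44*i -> [-8.99, -5.55, -2.11, 1.33, 4.77]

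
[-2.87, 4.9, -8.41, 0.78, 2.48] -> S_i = Random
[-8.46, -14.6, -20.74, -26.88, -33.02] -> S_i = -8.46 + -6.14*i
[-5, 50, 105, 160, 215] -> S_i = -5 + 55*i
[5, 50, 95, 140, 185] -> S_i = 5 + 45*i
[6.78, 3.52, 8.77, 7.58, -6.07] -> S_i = Random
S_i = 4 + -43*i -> [4, -39, -82, -125, -168]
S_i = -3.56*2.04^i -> [-3.56, -7.26, -14.82, -30.22, -61.66]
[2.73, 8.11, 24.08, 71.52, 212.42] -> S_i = 2.73*2.97^i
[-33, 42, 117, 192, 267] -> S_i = -33 + 75*i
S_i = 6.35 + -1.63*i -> [6.35, 4.72, 3.09, 1.46, -0.17]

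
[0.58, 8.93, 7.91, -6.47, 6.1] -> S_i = Random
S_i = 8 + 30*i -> [8, 38, 68, 98, 128]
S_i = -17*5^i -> [-17, -85, -425, -2125, -10625]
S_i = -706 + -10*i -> [-706, -716, -726, -736, -746]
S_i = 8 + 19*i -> [8, 27, 46, 65, 84]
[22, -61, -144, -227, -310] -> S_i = 22 + -83*i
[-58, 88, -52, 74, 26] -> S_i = Random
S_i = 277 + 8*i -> [277, 285, 293, 301, 309]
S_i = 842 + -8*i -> [842, 834, 826, 818, 810]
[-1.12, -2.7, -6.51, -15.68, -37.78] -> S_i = -1.12*2.41^i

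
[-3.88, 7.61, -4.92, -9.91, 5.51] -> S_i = Random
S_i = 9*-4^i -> [9, -36, 144, -576, 2304]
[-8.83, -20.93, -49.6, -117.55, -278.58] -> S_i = -8.83*2.37^i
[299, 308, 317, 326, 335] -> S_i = 299 + 9*i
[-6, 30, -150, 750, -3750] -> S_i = -6*-5^i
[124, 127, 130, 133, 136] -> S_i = 124 + 3*i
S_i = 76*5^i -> [76, 380, 1900, 9500, 47500]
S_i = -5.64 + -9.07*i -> [-5.64, -14.71, -23.78, -32.85, -41.92]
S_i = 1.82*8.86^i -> [1.82, 16.13, 142.87, 1265.82, 11215.18]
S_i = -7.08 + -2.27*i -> [-7.08, -9.35, -11.62, -13.89, -16.16]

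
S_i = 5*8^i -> [5, 40, 320, 2560, 20480]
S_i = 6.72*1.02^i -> [6.72, 6.85, 6.99, 7.13, 7.27]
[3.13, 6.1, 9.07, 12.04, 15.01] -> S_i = 3.13 + 2.97*i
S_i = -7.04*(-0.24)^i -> [-7.04, 1.69, -0.41, 0.1, -0.02]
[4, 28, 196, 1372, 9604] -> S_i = 4*7^i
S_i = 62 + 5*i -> [62, 67, 72, 77, 82]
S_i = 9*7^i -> [9, 63, 441, 3087, 21609]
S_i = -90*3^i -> [-90, -270, -810, -2430, -7290]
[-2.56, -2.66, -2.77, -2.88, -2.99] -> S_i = -2.56*1.04^i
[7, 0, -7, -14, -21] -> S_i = 7 + -7*i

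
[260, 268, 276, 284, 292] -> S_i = 260 + 8*i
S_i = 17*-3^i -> [17, -51, 153, -459, 1377]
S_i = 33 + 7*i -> [33, 40, 47, 54, 61]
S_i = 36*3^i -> [36, 108, 324, 972, 2916]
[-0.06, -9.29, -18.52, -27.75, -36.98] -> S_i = -0.06 + -9.23*i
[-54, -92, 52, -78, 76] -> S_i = Random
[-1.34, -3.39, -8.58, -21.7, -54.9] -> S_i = -1.34*2.53^i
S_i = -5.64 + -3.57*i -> [-5.64, -9.21, -12.78, -16.35, -19.92]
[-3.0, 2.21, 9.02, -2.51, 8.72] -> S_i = Random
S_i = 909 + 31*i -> [909, 940, 971, 1002, 1033]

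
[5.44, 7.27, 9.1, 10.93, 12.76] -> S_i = 5.44 + 1.83*i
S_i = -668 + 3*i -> [-668, -665, -662, -659, -656]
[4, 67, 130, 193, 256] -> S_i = 4 + 63*i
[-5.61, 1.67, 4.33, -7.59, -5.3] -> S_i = Random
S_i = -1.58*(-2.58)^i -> [-1.58, 4.08, -10.52, 27.13, -70.01]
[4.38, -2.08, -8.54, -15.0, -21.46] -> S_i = 4.38 + -6.46*i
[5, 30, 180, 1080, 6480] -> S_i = 5*6^i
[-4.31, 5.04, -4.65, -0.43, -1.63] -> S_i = Random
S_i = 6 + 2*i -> [6, 8, 10, 12, 14]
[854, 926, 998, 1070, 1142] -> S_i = 854 + 72*i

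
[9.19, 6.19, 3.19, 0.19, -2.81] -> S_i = 9.19 + -3.00*i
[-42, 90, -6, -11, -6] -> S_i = Random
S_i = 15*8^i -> [15, 120, 960, 7680, 61440]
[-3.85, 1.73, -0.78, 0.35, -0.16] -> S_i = -3.85*(-0.45)^i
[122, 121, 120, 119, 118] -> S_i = 122 + -1*i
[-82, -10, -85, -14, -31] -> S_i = Random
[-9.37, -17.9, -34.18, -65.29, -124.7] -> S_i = -9.37*1.91^i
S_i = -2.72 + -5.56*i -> [-2.72, -8.28, -13.84, -19.4, -24.96]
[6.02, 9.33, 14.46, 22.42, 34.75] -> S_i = 6.02*1.55^i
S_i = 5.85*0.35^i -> [5.85, 2.05, 0.72, 0.25, 0.09]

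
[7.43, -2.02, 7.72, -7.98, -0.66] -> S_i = Random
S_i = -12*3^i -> [-12, -36, -108, -324, -972]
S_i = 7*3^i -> [7, 21, 63, 189, 567]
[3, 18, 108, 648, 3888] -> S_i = 3*6^i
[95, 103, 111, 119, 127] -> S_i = 95 + 8*i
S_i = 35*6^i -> [35, 210, 1260, 7560, 45360]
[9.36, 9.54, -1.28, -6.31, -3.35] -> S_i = Random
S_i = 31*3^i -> [31, 93, 279, 837, 2511]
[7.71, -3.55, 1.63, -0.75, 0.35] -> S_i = 7.71*(-0.46)^i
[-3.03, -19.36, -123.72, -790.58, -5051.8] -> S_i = -3.03*6.39^i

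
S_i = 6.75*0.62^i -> [6.75, 4.18, 2.59, 1.61, 1.0]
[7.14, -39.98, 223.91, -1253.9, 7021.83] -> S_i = 7.14*(-5.60)^i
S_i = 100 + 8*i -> [100, 108, 116, 124, 132]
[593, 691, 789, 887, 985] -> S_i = 593 + 98*i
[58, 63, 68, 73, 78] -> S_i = 58 + 5*i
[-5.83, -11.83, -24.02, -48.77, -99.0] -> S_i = -5.83*2.03^i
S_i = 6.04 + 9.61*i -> [6.04, 15.65, 25.26, 34.87, 44.48]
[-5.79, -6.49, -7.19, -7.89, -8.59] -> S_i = -5.79 + -0.70*i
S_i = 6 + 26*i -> [6, 32, 58, 84, 110]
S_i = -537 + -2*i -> [-537, -539, -541, -543, -545]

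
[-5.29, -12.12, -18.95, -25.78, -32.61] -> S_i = -5.29 + -6.83*i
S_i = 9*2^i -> [9, 18, 36, 72, 144]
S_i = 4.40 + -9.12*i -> [4.4, -4.72, -13.84, -22.96, -32.08]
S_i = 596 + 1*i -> [596, 597, 598, 599, 600]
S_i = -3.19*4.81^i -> [-3.19, -15.34, -73.8, -355.0, -1707.54]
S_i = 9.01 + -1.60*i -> [9.01, 7.41, 5.81, 4.21, 2.61]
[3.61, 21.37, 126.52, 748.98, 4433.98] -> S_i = 3.61*5.92^i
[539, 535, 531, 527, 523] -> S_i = 539 + -4*i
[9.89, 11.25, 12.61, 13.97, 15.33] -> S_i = 9.89 + 1.36*i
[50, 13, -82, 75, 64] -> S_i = Random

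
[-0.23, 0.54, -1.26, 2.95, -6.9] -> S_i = -0.23*(-2.34)^i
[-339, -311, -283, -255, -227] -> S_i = -339 + 28*i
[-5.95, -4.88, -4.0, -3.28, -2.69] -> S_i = -5.95*0.82^i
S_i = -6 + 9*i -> [-6, 3, 12, 21, 30]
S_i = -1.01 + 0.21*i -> [-1.01, -0.8, -0.59, -0.38, -0.17]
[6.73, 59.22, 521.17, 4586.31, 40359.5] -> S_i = 6.73*8.80^i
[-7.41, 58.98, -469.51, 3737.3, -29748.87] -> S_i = -7.41*(-7.96)^i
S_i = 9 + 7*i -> [9, 16, 23, 30, 37]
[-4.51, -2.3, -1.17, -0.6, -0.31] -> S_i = -4.51*0.51^i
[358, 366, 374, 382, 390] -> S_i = 358 + 8*i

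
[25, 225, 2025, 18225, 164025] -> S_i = 25*9^i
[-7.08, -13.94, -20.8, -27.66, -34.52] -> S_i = -7.08 + -6.86*i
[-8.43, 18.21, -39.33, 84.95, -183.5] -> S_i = -8.43*(-2.16)^i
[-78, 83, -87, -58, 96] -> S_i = Random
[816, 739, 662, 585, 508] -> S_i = 816 + -77*i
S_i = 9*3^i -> [9, 27, 81, 243, 729]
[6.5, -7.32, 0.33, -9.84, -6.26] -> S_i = Random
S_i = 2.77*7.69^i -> [2.77, 21.3, 163.81, 1259.68, 9686.91]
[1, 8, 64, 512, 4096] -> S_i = 1*8^i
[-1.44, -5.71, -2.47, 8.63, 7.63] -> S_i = Random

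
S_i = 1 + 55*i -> [1, 56, 111, 166, 221]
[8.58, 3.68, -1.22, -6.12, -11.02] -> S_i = 8.58 + -4.90*i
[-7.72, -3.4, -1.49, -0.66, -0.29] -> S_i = -7.72*0.44^i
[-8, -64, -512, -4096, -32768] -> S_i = -8*8^i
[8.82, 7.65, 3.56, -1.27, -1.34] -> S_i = Random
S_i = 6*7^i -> [6, 42, 294, 2058, 14406]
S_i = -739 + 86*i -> [-739, -653, -567, -481, -395]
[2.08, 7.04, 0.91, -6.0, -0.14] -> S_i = Random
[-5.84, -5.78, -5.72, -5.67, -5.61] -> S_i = -5.84*0.99^i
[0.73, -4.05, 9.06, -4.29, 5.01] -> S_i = Random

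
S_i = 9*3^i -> [9, 27, 81, 243, 729]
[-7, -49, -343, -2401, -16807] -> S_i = -7*7^i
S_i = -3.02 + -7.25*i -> [-3.02, -10.27, -17.52, -24.77, -32.02]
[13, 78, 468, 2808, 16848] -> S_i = 13*6^i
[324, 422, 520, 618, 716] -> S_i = 324 + 98*i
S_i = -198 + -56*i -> [-198, -254, -310, -366, -422]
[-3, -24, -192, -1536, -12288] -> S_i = -3*8^i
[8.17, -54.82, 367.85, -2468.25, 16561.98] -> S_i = 8.17*(-6.71)^i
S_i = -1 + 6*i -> [-1, 5, 11, 17, 23]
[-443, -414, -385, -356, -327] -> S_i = -443 + 29*i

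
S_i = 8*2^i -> [8, 16, 32, 64, 128]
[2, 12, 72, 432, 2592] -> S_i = 2*6^i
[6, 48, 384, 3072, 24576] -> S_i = 6*8^i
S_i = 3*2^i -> [3, 6, 12, 24, 48]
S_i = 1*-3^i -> [1, -3, 9, -27, 81]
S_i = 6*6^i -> [6, 36, 216, 1296, 7776]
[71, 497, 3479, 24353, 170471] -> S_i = 71*7^i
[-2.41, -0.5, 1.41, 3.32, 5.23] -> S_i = -2.41 + 1.91*i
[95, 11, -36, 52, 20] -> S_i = Random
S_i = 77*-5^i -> [77, -385, 1925, -9625, 48125]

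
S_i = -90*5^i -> [-90, -450, -2250, -11250, -56250]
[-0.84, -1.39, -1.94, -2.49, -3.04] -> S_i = -0.84 + -0.55*i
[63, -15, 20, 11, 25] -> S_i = Random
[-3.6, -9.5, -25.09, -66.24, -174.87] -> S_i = -3.60*2.64^i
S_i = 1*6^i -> [1, 6, 36, 216, 1296]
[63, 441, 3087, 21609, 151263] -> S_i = 63*7^i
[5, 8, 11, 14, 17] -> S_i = 5 + 3*i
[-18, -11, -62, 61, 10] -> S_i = Random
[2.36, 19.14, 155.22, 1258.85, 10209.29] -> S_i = 2.36*8.11^i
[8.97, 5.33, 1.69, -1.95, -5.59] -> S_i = 8.97 + -3.64*i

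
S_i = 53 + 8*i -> [53, 61, 69, 77, 85]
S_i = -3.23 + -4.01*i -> [-3.23, -7.24, -11.25, -15.26, -19.27]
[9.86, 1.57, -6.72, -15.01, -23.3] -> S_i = 9.86 + -8.29*i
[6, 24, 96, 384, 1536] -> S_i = 6*4^i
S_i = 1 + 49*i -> [1, 50, 99, 148, 197]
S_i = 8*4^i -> [8, 32, 128, 512, 2048]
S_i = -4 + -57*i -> [-4, -61, -118, -175, -232]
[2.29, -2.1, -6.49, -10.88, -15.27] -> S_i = 2.29 + -4.39*i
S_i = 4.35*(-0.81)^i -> [4.35, -3.52, 2.85, -2.31, 1.87]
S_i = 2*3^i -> [2, 6, 18, 54, 162]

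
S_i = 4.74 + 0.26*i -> [4.74, 5.0, 5.26, 5.52, 5.78]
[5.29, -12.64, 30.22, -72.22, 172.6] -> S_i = 5.29*(-2.39)^i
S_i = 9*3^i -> [9, 27, 81, 243, 729]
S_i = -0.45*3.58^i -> [-0.45, -1.61, -5.77, -20.65, -73.92]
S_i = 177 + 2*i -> [177, 179, 181, 183, 185]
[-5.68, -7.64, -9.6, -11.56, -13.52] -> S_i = -5.68 + -1.96*i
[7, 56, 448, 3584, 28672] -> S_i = 7*8^i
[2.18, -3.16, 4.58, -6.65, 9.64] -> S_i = 2.18*(-1.45)^i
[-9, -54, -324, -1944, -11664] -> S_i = -9*6^i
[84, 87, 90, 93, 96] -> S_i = 84 + 3*i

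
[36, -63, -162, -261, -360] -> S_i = 36 + -99*i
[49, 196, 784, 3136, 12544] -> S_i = 49*4^i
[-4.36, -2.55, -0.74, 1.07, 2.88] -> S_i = -4.36 + 1.81*i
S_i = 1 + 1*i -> [1, 2, 3, 4, 5]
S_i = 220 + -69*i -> [220, 151, 82, 13, -56]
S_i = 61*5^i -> [61, 305, 1525, 7625, 38125]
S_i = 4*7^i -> [4, 28, 196, 1372, 9604]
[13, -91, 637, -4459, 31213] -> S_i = 13*-7^i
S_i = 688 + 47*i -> [688, 735, 782, 829, 876]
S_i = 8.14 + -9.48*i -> [8.14, -1.34, -10.82, -20.3, -29.78]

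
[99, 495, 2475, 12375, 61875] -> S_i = 99*5^i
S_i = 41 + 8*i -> [41, 49, 57, 65, 73]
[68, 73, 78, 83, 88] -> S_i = 68 + 5*i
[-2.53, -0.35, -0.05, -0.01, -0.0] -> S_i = -2.53*0.14^i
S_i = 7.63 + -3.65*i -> [7.63, 3.98, 0.33, -3.32, -6.97]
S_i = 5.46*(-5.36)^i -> [5.46, -29.27, 156.86, -840.79, 4506.63]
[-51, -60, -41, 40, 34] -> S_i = Random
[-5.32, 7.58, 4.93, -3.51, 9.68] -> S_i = Random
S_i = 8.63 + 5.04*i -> [8.63, 13.67, 18.71, 23.75, 28.79]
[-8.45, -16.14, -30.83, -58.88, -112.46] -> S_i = -8.45*1.91^i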